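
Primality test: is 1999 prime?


Check divisors up to sqrt(1999) = 44.7102
No divisors found.
1999 is prime.

Yes, 1999 is prime


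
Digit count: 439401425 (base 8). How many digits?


439401425 in base 8 = 3214135721
Number of digits = 10

10 digits (base 8)


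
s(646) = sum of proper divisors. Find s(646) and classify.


Proper divisors: 1, 2, 17, 19, 34, 38, 323
Sum = 1 + 2 + 17 + 19 + 34 + 38 + 323 = 434
434 < 646 → deficient

s(646) = 434 (deficient)


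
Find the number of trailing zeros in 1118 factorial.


floor(1118/5) = 223
floor(1118/25) = 44
floor(1118/125) = 8
floor(1118/625) = 1
Total = 276

276 trailing zeros


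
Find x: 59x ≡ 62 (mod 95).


GCD(59, 95) = 1, unique solution
a^(-1) mod 95 = 29
x = 29 * 62 mod 95 = 88

x ≡ 88 (mod 95)


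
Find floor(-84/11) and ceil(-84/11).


-84/11 = -7.6364
floor = -8
ceil = -7

floor = -8, ceil = -7


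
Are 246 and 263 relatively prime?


Euclidean algorithm:
263 = 1 * 246 + 17
246 = 14 * 17 + 8
17 = 2 * 8 + 1
8 = 8 * 1 + 0
GCD(246, 263) = 1

Yes, coprime (GCD = 1)


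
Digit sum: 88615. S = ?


8 + 8 + 6 + 1 + 5 = 28


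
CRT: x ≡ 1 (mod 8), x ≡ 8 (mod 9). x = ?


M = 8*9 = 72
M1 = M/8 = 9, M2 = M/9 = 8
M1^(-1) mod 8 = 1, M2^(-1) mod 9 = 8
x = 1*9*1 + 8*8*8 = 521
521 mod 72 = 17
Check: 17 mod 8 = 1 ✓, 17 mod 9 = 8 ✓

x ≡ 17 (mod 72)


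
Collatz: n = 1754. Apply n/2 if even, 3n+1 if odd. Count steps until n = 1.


1754 → 877 → 2632 → 1316 → 658 → 329 → 988 → 494 → 247 → 742 → 371 → 1114 → 557 → 1672 → 836 → 418 → 209 → 628 → 314 → 157 → 472 → 236 → 118 → 59 → 178 → 89 → 268 → 134 → 67 → 202 → 101 → 304 → 152 → 76 → 38 → 19 → 58 → 29 → 88 → 44 → 22 → 11 → 34 → 17 → 52 → 26 → 13 → 40 → 20 → 10 → 5 → 16 → 8 → 4 → 2 → 1
Total steps = 55

55 steps


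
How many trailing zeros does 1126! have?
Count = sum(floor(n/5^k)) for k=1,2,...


floor(1126/5) = 225
floor(1126/25) = 45
floor(1126/125) = 9
floor(1126/625) = 1
Total = 280

280 trailing zeros


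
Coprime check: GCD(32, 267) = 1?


Euclidean algorithm:
267 = 8 * 32 + 11
32 = 2 * 11 + 10
11 = 1 * 10 + 1
10 = 10 * 1 + 0
GCD(32, 267) = 1

Yes, coprime (GCD = 1)


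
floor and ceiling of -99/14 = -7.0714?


-99/14 = -7.0714
floor = -8
ceil = -7

floor = -8, ceil = -7


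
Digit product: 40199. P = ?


4 × 0 × 1 × 9 × 9 = 0


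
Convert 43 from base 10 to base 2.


43 (base 10) = 43 (decimal)
43 (decimal) = 101011 (base 2)


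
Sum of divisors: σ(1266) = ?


Divisors of 1266: 1, 2, 3, 6, 211, 422, 633, 1266
Sum = 1 + 2 + 3 + 6 + 211 + 422 + 633 + 1266 = 2544

σ(1266) = 2544


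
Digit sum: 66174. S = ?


6 + 6 + 1 + 7 + 4 = 24


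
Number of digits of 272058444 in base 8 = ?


272058444 in base 8 = 2015644114
Number of digits = 10

10 digits (base 8)


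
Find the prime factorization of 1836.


1836 / 2 = 918
918 / 2 = 459
459 / 3 = 153
153 / 3 = 51
51 / 3 = 17
17 / 17 = 1
1836 = 2^2 × 3^3 × 17


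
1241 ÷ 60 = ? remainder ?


1241 = 60 * 20 + 41
Check: 1200 + 41 = 1241

q = 20, r = 41


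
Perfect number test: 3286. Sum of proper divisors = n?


Proper divisors of 3286: 1, 2, 31, 53, 62, 106, 1643
Sum = 1 + 2 + 31 + 53 + 62 + 106 + 1643 = 1898

No, 3286 is not perfect (1898 ≠ 3286)


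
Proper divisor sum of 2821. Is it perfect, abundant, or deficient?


Proper divisors: 1, 7, 13, 31, 91, 217, 403
Sum = 1 + 7 + 13 + 31 + 91 + 217 + 403 = 763
763 < 2821 → deficient

s(2821) = 763 (deficient)


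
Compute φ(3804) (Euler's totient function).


3804 = 2^2 × 3 × 317
Prime factors: 2, 3, 317
φ(3804) = 3804 × (1-1/2) × (1-1/3) × (1-1/317)
= 3804 × 1/2 × 2/3 × 316/317 = 1264

φ(3804) = 1264


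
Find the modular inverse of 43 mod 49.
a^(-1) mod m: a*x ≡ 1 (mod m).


Use the extended Euclidean algorithm on (49, 43); each row r = 49*s + 43*t:
r=49, s=1, t=0
r=43, s=0, t=1
q=1: r=6, s=1, t=-1   [49*(1) + 43*(-1) = 6]
q=7: r=1, s=-7, t=8   [49*(-7) + 43*(8) = 1]
q=6: r=0, s=43, t=-49   [49*(43) + 43*(-49) = 0]
GCD = 1 with t = 8, so 43*(8) ≡ 1 (mod 49)
Inverse = 8 mod 49 = 8
Check: 43 * 8 = 344 ≡ 1 (mod 49)

43^(-1) ≡ 8 (mod 49)


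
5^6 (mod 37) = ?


5^1 mod 37 = 5
5^2 mod 37 = 25
5^3 mod 37 = 14
5^4 mod 37 = 33
5^5 mod 37 = 17
5^6 mod 37 = 11


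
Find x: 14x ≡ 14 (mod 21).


GCD(14, 21) = 7 divides 14
Divide: 2x ≡ 2 (mod 3)
x ≡ 1 (mod 3)


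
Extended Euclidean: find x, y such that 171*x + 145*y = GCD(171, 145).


Tabular extended Euclidean (each row: r = 171*s + 145*t):
r=171, s=1, t=0
r=145, s=0, t=1
q=1: r=26, s=1, t=-1   [171*(1) + 145*(-1) = 26]
q=5: r=15, s=-5, t=6   [171*(-5) + 145*(6) = 15]
q=1: r=11, s=6, t=-7   [171*(6) + 145*(-7) = 11]
q=1: r=4, s=-11, t=13   [171*(-11) + 145*(13) = 4]
q=2: r=3, s=28, t=-33   [171*(28) + 145*(-33) = 3]
q=1: r=1, s=-39, t=46   [171*(-39) + 145*(46) = 1]
q=3: r=0, s=145, t=-171   [171*(145) + 145*(-171) = 0]
GCD = 1; from the row with r=1: x=-39, y=46
Check: 171*(-39) + 145*(46) = -6669 + 6670 = 1

GCD = 1, x = -39, y = 46


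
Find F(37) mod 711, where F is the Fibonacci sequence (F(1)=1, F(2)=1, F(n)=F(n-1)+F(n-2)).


F(k) mod 711 for k=1..37:
1, 1, 2, 3, 5, 8, 13, 21, 34, 55, 89, 144, 233, 377, 610, 276, 175, 451, 626, 366, 281, 647, 217, 153, 370, 523, 182, 705, 176, 170, 346, 516, 151, 667, 107, 63, 170
F(37) mod 711 = 170


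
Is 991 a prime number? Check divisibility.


Check divisors up to sqrt(991) = 31.4802
No divisors found.
991 is prime.

Yes, 991 is prime


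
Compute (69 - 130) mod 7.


69 - 130 = -61
-61 mod 7 = 2


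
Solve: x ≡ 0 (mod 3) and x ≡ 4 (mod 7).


M = 3*7 = 21
M1 = M/3 = 7, M2 = M/7 = 3
M1^(-1) mod 3 = 1, M2^(-1) mod 7 = 5
x = 0*7*1 + 4*3*5 = 60
60 mod 21 = 18
Check: 18 mod 3 = 0 ✓, 18 mod 7 = 4 ✓

x ≡ 18 (mod 21)


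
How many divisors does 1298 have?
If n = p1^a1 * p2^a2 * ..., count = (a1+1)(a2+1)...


1298 = 2^1 × 11^1 × 59^1
d(1298) = (1+1) × (1+1) × (1+1) = 8

8 divisors


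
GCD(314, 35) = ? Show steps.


314 = 8 * 35 + 34
35 = 1 * 34 + 1
34 = 34 * 1 + 0
GCD = 1


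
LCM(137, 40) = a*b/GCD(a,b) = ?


GCD(137, 40) = 1
LCM = 137*40/1 = 5480/1 = 5480

LCM = 5480


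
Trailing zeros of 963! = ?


floor(963/5) = 192
floor(963/25) = 38
floor(963/125) = 7
floor(963/625) = 1
Total = 238

238 trailing zeros


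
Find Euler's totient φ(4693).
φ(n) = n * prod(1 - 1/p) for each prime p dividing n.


4693 = 13 × 19^2
Prime factors: 13, 19
φ(4693) = 4693 × (1-1/13) × (1-1/19)
= 4693 × 12/13 × 18/19 = 4104

φ(4693) = 4104


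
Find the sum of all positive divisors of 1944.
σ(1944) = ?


Divisors of 1944: 1, 2, 3, 4, 6, 8, 9, 12, 18, 24, 27, 36, 54, 72, 81, 108, 162, 216, 243, 324, 486, 648, 972, 1944
Sum = 1 + 2 + 3 + 4 + 6 + 8 + 9 + 12 + 18 + 24 + 27 + 36 + 54 + 72 + 81 + 108 + 162 + 216 + 243 + 324 + 486 + 648 + 972 + 1944 = 5460

σ(1944) = 5460


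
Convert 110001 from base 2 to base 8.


110001 (base 2) = 49 (decimal)
49 (decimal) = 61 (base 8)


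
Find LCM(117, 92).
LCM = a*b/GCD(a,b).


GCD(117, 92) = 1
LCM = 117*92/1 = 10764/1 = 10764

LCM = 10764


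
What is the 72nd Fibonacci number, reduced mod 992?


F(k) mod 992 for k=1..72:
1, 1, 2, 3, 5, 8, 13, 21, 34, 55, 89, 144, 233, 377, 610, 987, 605, 600, 213, 813, 34, 847, 881, 736, 625, 369, 2, 371, 373, 744, 125, 869, 2, 871, 873, 752, 633, 393, 34, 427, 461, 888, 357, 253, 610, 863, 481, 352, 833, 193, 34, 227, 261, 488, 749, 245, 2, 247, 249, 496, 745, 249, 2, 251, 253, 504, 757, 269, 34, 303, 337, 640
F(72) mod 992 = 640


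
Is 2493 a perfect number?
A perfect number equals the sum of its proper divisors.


Proper divisors of 2493: 1, 3, 9, 277, 831
Sum = 1 + 3 + 9 + 277 + 831 = 1121

No, 2493 is not perfect (1121 ≠ 2493)


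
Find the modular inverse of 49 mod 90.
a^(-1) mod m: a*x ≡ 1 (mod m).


Use the extended Euclidean algorithm on (90, 49); each row r = 90*s + 49*t:
r=90, s=1, t=0
r=49, s=0, t=1
q=1: r=41, s=1, t=-1   [90*(1) + 49*(-1) = 41]
q=1: r=8, s=-1, t=2   [90*(-1) + 49*(2) = 8]
q=5: r=1, s=6, t=-11   [90*(6) + 49*(-11) = 1]
q=8: r=0, s=-49, t=90   [90*(-49) + 49*(90) = 0]
GCD = 1 with t = -11, so 49*(-11) ≡ 1 (mod 90)
Inverse = -11 mod 90 = 79
Check: 49 * 79 = 3871 ≡ 1 (mod 90)

49^(-1) ≡ 79 (mod 90)


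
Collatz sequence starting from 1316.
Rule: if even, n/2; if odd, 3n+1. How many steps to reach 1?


1316 → 658 → 329 → 988 → 494 → 247 → 742 → 371 → 1114 → 557 → 1672 → 836 → 418 → 209 → 628 → 314 → 157 → 472 → 236 → 118 → 59 → 178 → 89 → 268 → 134 → 67 → 202 → 101 → 304 → 152 → 76 → 38 → 19 → 58 → 29 → 88 → 44 → 22 → 11 → 34 → 17 → 52 → 26 → 13 → 40 → 20 → 10 → 5 → 16 → 8 → 4 → 2 → 1
Total steps = 52

52 steps


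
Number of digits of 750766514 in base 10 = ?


750766514 has 9 digits in base 10
floor(log10(750766514)) + 1 = floor(8.8755) + 1 = 9

9 digits (base 10)


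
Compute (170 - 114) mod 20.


170 - 114 = 56
56 mod 20 = 16


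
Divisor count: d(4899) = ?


4899 = 3^1 × 23^1 × 71^1
d(4899) = (1+1) × (1+1) × (1+1) = 8

8 divisors


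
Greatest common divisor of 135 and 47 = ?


135 = 2 * 47 + 41
47 = 1 * 41 + 6
41 = 6 * 6 + 5
6 = 1 * 5 + 1
5 = 5 * 1 + 0
GCD = 1


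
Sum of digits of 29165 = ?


2 + 9 + 1 + 6 + 5 = 23


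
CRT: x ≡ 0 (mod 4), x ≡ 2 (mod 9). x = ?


M = 4*9 = 36
M1 = M/4 = 9, M2 = M/9 = 4
M1^(-1) mod 4 = 1, M2^(-1) mod 9 = 7
x = 0*9*1 + 2*4*7 = 56
56 mod 36 = 20
Check: 20 mod 4 = 0 ✓, 20 mod 9 = 2 ✓

x ≡ 20 (mod 36)


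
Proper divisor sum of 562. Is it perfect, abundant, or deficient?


Proper divisors: 1, 2, 281
Sum = 1 + 2 + 281 = 284
284 < 562 → deficient

s(562) = 284 (deficient)


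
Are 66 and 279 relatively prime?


Euclidean algorithm:
279 = 4 * 66 + 15
66 = 4 * 15 + 6
15 = 2 * 6 + 3
6 = 2 * 3 + 0
GCD(66, 279) = 3

No, not coprime (GCD = 3)


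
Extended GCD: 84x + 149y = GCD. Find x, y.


Tabular extended Euclidean (each row: r = 84*s + 149*t):
r=84, s=1, t=0
r=149, s=0, t=1
q=0: r=84, s=1, t=0   [84*(1) + 149*(0) = 84]
q=1: r=65, s=-1, t=1   [84*(-1) + 149*(1) = 65]
q=1: r=19, s=2, t=-1   [84*(2) + 149*(-1) = 19]
q=3: r=8, s=-7, t=4   [84*(-7) + 149*(4) = 8]
q=2: r=3, s=16, t=-9   [84*(16) + 149*(-9) = 3]
q=2: r=2, s=-39, t=22   [84*(-39) + 149*(22) = 2]
q=1: r=1, s=55, t=-31   [84*(55) + 149*(-31) = 1]
q=2: r=0, s=-149, t=84   [84*(-149) + 149*(84) = 0]
GCD = 1; from the row with r=1: x=55, y=-31
Check: 84*(55) + 149*(-31) = 4620 - 4619 = 1

GCD = 1, x = 55, y = -31


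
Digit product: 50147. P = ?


5 × 0 × 1 × 4 × 7 = 0


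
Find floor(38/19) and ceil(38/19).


38/19 = 2.0000
floor = 2
ceil = 2

floor = 2, ceil = 2


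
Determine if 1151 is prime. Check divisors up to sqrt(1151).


Check divisors up to sqrt(1151) = 33.9264
No divisors found.
1151 is prime.

Yes, 1151 is prime


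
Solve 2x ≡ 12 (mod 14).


GCD(2, 14) = 2 divides 12
Divide: 1x ≡ 6 (mod 7)
x ≡ 6 (mod 7)


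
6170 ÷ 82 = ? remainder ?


6170 = 82 * 75 + 20
Check: 6150 + 20 = 6170

q = 75, r = 20


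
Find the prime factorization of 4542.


4542 / 2 = 2271
2271 / 3 = 757
757 / 757 = 1
4542 = 2 × 3 × 757


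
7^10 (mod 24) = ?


7^1 mod 24 = 7
7^2 mod 24 = 1
7^3 mod 24 = 7
7^4 mod 24 = 1
7^5 mod 24 = 7
7^6 mod 24 = 1
7^7 mod 24 = 7
7^8 mod 24 = 1
7^9 mod 24 = 7
7^10 mod 24 = 1


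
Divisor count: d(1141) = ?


1141 = 7^1 × 163^1
d(1141) = (1+1) × (1+1) = 4

4 divisors


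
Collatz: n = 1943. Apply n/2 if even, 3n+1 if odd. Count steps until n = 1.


1943 → 5830 → 2915 → 8746 → 4373 → 13120 → 6560 → 3280 → 1640 → 820 → 410 → 205 → 616 → 308 → 154 → 77 → 232 → 116 → 58 → 29 → 88 → 44 → 22 → 11 → 34 → 17 → 52 → 26 → 13 → 40 → 20 → 10 → 5 → 16 → 8 → 4 → 2 → 1
Total steps = 37

37 steps


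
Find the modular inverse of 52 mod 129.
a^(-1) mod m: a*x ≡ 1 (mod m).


Use the extended Euclidean algorithm on (129, 52); each row r = 129*s + 52*t:
r=129, s=1, t=0
r=52, s=0, t=1
q=2: r=25, s=1, t=-2   [129*(1) + 52*(-2) = 25]
q=2: r=2, s=-2, t=5   [129*(-2) + 52*(5) = 2]
q=12: r=1, s=25, t=-62   [129*(25) + 52*(-62) = 1]
q=2: r=0, s=-52, t=129   [129*(-52) + 52*(129) = 0]
GCD = 1 with t = -62, so 52*(-62) ≡ 1 (mod 129)
Inverse = -62 mod 129 = 67
Check: 52 * 67 = 3484 ≡ 1 (mod 129)

52^(-1) ≡ 67 (mod 129)


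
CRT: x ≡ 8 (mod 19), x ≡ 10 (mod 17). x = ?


M = 19*17 = 323
M1 = M/19 = 17, M2 = M/17 = 19
M1^(-1) mod 19 = 9, M2^(-1) mod 17 = 9
x = 8*17*9 + 10*19*9 = 2934
2934 mod 323 = 27
Check: 27 mod 19 = 8 ✓, 27 mod 17 = 10 ✓

x ≡ 27 (mod 323)


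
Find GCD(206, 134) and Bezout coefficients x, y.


Tabular extended Euclidean (each row: r = 206*s + 134*t):
r=206, s=1, t=0
r=134, s=0, t=1
q=1: r=72, s=1, t=-1   [206*(1) + 134*(-1) = 72]
q=1: r=62, s=-1, t=2   [206*(-1) + 134*(2) = 62]
q=1: r=10, s=2, t=-3   [206*(2) + 134*(-3) = 10]
q=6: r=2, s=-13, t=20   [206*(-13) + 134*(20) = 2]
q=5: r=0, s=67, t=-103   [206*(67) + 134*(-103) = 0]
GCD = 2; from the row with r=2: x=-13, y=20
Check: 206*(-13) + 134*(20) = -2678 + 2680 = 2

GCD = 2, x = -13, y = 20


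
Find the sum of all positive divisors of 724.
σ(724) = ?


Divisors of 724: 1, 2, 4, 181, 362, 724
Sum = 1 + 2 + 4 + 181 + 362 + 724 = 1274

σ(724) = 1274


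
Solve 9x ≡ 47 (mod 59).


GCD(9, 59) = 1, unique solution
a^(-1) mod 59 = 46
x = 46 * 47 mod 59 = 38

x ≡ 38 (mod 59)


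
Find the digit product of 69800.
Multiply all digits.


6 × 9 × 8 × 0 × 0 = 0


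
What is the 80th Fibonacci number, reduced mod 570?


F(k) mod 570 for k=1..80:
1, 1, 2, 3, 5, 8, 13, 21, 34, 55, 89, 144, 233, 377, 40, 417, 457, 304, 191, 495, 116, 41, 157, 198, 355, 553, 338, 321, 89, 410, 499, 339, 268, 37, 305, 342, 77, 419, 496, 345, 271, 46, 317, 363, 110, 473, 13, 486, 499, 415, 344, 189, 533, 152, 115, 267, 382, 79, 461, 540, 431, 401, 262, 93, 355, 448, 233, 111, 344, 455, 229, 114, 343, 457, 230, 117, 347, 464, 241, 135
F(80) mod 570 = 135


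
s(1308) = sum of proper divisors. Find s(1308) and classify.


Proper divisors: 1, 2, 3, 4, 6, 12, 109, 218, 327, 436, 654
Sum = 1 + 2 + 3 + 4 + 6 + 12 + 109 + 218 + 327 + 436 + 654 = 1772
1772 > 1308 → abundant

s(1308) = 1772 (abundant)


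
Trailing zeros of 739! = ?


floor(739/5) = 147
floor(739/25) = 29
floor(739/125) = 5
floor(739/625) = 1
Total = 182

182 trailing zeros


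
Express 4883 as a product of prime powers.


4883 / 19 = 257
257 / 257 = 1
4883 = 19 × 257


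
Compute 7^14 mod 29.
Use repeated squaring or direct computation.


7^1 mod 29 = 7
7^2 mod 29 = 20
7^3 mod 29 = 24
7^4 mod 29 = 23
7^5 mod 29 = 16
7^6 mod 29 = 25
7^7 mod 29 = 1
7^8 mod 29 = 7
7^9 mod 29 = 20
7^10 mod 29 = 24
7^11 mod 29 = 23
7^12 mod 29 = 16
7^13 mod 29 = 25
7^14 mod 29 = 1


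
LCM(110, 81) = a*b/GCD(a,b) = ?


GCD(110, 81) = 1
LCM = 110*81/1 = 8910/1 = 8910

LCM = 8910


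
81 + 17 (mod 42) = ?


81 + 17 = 98
98 mod 42 = 14


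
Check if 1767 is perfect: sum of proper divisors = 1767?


Proper divisors of 1767: 1, 3, 19, 31, 57, 93, 589
Sum = 1 + 3 + 19 + 31 + 57 + 93 + 589 = 793

No, 1767 is not perfect (793 ≠ 1767)


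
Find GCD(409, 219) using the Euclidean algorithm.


409 = 1 * 219 + 190
219 = 1 * 190 + 29
190 = 6 * 29 + 16
29 = 1 * 16 + 13
16 = 1 * 13 + 3
13 = 4 * 3 + 1
3 = 3 * 1 + 0
GCD = 1


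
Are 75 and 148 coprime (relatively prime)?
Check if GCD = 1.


Euclidean algorithm:
148 = 1 * 75 + 73
75 = 1 * 73 + 2
73 = 36 * 2 + 1
2 = 2 * 1 + 0
GCD(75, 148) = 1

Yes, coprime (GCD = 1)


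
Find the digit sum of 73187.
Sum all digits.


7 + 3 + 1 + 8 + 7 = 26


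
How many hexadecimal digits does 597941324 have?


597941324 in base 16 = 23A3DC4C
Number of digits = 8

8 digits (base 16)


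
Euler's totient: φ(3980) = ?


3980 = 2^2 × 5 × 199
Prime factors: 2, 5, 199
φ(3980) = 3980 × (1-1/2) × (1-1/5) × (1-1/199)
= 3980 × 1/2 × 4/5 × 198/199 = 1584

φ(3980) = 1584


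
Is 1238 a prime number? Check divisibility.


1238 / 2 = 619 (exact division)
1238 is NOT prime.

No, 1238 is not prime


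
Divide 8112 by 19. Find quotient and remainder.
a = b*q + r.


8112 = 19 * 426 + 18
Check: 8094 + 18 = 8112

q = 426, r = 18


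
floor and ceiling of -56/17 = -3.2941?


-56/17 = -3.2941
floor = -4
ceil = -3

floor = -4, ceil = -3


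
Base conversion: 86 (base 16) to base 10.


86 (base 16) = 134 (decimal)
134 (decimal) = 134 (base 10)


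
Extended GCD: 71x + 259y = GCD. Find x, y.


Tabular extended Euclidean (each row: r = 71*s + 259*t):
r=71, s=1, t=0
r=259, s=0, t=1
q=0: r=71, s=1, t=0   [71*(1) + 259*(0) = 71]
q=3: r=46, s=-3, t=1   [71*(-3) + 259*(1) = 46]
q=1: r=25, s=4, t=-1   [71*(4) + 259*(-1) = 25]
q=1: r=21, s=-7, t=2   [71*(-7) + 259*(2) = 21]
q=1: r=4, s=11, t=-3   [71*(11) + 259*(-3) = 4]
q=5: r=1, s=-62, t=17   [71*(-62) + 259*(17) = 1]
q=4: r=0, s=259, t=-71   [71*(259) + 259*(-71) = 0]
GCD = 1; from the row with r=1: x=-62, y=17
Check: 71*(-62) + 259*(17) = -4402 + 4403 = 1

GCD = 1, x = -62, y = 17


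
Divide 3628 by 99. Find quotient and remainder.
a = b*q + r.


3628 = 99 * 36 + 64
Check: 3564 + 64 = 3628

q = 36, r = 64


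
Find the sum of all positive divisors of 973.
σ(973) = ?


Divisors of 973: 1, 7, 139, 973
Sum = 1 + 7 + 139 + 973 = 1120

σ(973) = 1120


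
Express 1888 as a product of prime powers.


1888 / 2 = 944
944 / 2 = 472
472 / 2 = 236
236 / 2 = 118
118 / 2 = 59
59 / 59 = 1
1888 = 2^5 × 59


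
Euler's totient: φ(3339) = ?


3339 = 3^2 × 7 × 53
Prime factors: 3, 7, 53
φ(3339) = 3339 × (1-1/3) × (1-1/7) × (1-1/53)
= 3339 × 2/3 × 6/7 × 52/53 = 1872

φ(3339) = 1872


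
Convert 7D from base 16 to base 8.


7D (base 16) = 125 (decimal)
125 (decimal) = 175 (base 8)


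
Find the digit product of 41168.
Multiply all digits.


4 × 1 × 1 × 6 × 8 = 192


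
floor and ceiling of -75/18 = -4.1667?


-75/18 = -4.1667
floor = -5
ceil = -4

floor = -5, ceil = -4


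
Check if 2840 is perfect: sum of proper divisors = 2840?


Proper divisors of 2840: 1, 2, 4, 5, 8, 10, 20, 40, 71, 142, 284, 355, 568, 710, 1420
Sum = 1 + 2 + 4 + 5 + 8 + 10 + 20 + 40 + 71 + 142 + 284 + 355 + 568 + 710 + 1420 = 3640

No, 2840 is not perfect (3640 ≠ 2840)


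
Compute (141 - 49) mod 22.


141 - 49 = 92
92 mod 22 = 4


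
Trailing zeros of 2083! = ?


floor(2083/5) = 416
floor(2083/25) = 83
floor(2083/125) = 16
floor(2083/625) = 3
Total = 518

518 trailing zeros


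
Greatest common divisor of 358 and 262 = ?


358 = 1 * 262 + 96
262 = 2 * 96 + 70
96 = 1 * 70 + 26
70 = 2 * 26 + 18
26 = 1 * 18 + 8
18 = 2 * 8 + 2
8 = 4 * 2 + 0
GCD = 2


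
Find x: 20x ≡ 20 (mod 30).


GCD(20, 30) = 10 divides 20
Divide: 2x ≡ 2 (mod 3)
x ≡ 1 (mod 3)


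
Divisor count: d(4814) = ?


4814 = 2^1 × 29^1 × 83^1
d(4814) = (1+1) × (1+1) × (1+1) = 8

8 divisors


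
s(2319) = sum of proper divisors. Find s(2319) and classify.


Proper divisors: 1, 3, 773
Sum = 1 + 3 + 773 = 777
777 < 2319 → deficient

s(2319) = 777 (deficient)


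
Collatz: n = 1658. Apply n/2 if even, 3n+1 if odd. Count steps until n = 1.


1658 → 829 → 2488 → 1244 → 622 → 311 → 934 → 467 → 1402 → 701 → 2104 → 1052 → 526 → 263 → 790 → 395 → 1186 → 593 → 1780 → 890 → 445 → 1336 → 668 → 334 → 167 → 502 → 251 → 754 → 377 → 1132 → 566 → 283 → 850 → 425 → 1276 → 638 → 319 → 958 → 479 → 1438 → 719 → 2158 → 1079 → 3238 → 1619 → 4858 → 2429 → 7288 → 3644 → 1822 → 911 → 2734 → 1367 → 4102 → 2051 → 6154 → 3077 → 9232 → 4616 → 2308 → 1154 → 577 → 1732 → 866 → 433 → 1300 → 650 → 325 → 976 → 488 → 244 → 122 → 61 → 184 → 92 → 46 → 23 → 70 → 35 → 106 → 53 → 160 → 80 → 40 → 20 → 10 → 5 → 16 → 8 → 4 → 2 → 1
Total steps = 91

91 steps


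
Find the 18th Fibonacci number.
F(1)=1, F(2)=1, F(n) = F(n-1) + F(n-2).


Sequence: 1, 1, 2, 3, 5, 8, 13, 21, 34, 55, 89, 144, 233, 377, 610, 987, 1597, 2584
F(18) = 2584


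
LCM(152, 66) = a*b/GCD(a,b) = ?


GCD(152, 66) = 2
LCM = 152*66/2 = 10032/2 = 5016

LCM = 5016


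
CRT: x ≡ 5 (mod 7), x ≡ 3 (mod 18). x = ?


M = 7*18 = 126
M1 = M/7 = 18, M2 = M/18 = 7
M1^(-1) mod 7 = 2, M2^(-1) mod 18 = 13
x = 5*18*2 + 3*7*13 = 453
453 mod 126 = 75
Check: 75 mod 7 = 5 ✓, 75 mod 18 = 3 ✓

x ≡ 75 (mod 126)


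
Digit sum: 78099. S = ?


7 + 8 + 0 + 9 + 9 = 33


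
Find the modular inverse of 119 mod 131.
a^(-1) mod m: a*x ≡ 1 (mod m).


Use the extended Euclidean algorithm on (131, 119); each row r = 131*s + 119*t:
r=131, s=1, t=0
r=119, s=0, t=1
q=1: r=12, s=1, t=-1   [131*(1) + 119*(-1) = 12]
q=9: r=11, s=-9, t=10   [131*(-9) + 119*(10) = 11]
q=1: r=1, s=10, t=-11   [131*(10) + 119*(-11) = 1]
q=11: r=0, s=-119, t=131   [131*(-119) + 119*(131) = 0]
GCD = 1 with t = -11, so 119*(-11) ≡ 1 (mod 131)
Inverse = -11 mod 131 = 120
Check: 119 * 120 = 14280 ≡ 1 (mod 131)

119^(-1) ≡ 120 (mod 131)


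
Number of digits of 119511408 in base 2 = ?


119511408 in base 2 = 111000111111001100101110000
Number of digits = 27

27 digits (base 2)


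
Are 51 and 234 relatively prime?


Euclidean algorithm:
234 = 4 * 51 + 30
51 = 1 * 30 + 21
30 = 1 * 21 + 9
21 = 2 * 9 + 3
9 = 3 * 3 + 0
GCD(51, 234) = 3

No, not coprime (GCD = 3)


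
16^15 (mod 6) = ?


16^1 mod 6 = 4
16^2 mod 6 = 4
16^3 mod 6 = 4
16^4 mod 6 = 4
16^5 mod 6 = 4
16^6 mod 6 = 4
16^7 mod 6 = 4
16^8 mod 6 = 4
16^9 mod 6 = 4
16^10 mod 6 = 4
16^11 mod 6 = 4
16^12 mod 6 = 4
16^13 mod 6 = 4
16^14 mod 6 = 4
16^15 mod 6 = 4


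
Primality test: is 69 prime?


69 / 3 = 23 (exact division)
69 is NOT prime.

No, 69 is not prime


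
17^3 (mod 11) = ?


17^1 mod 11 = 6
17^2 mod 11 = 3
17^3 mod 11 = 7


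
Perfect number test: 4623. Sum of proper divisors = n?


Proper divisors of 4623: 1, 3, 23, 67, 69, 201, 1541
Sum = 1 + 3 + 23 + 67 + 69 + 201 + 1541 = 1905

No, 4623 is not perfect (1905 ≠ 4623)


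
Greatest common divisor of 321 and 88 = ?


321 = 3 * 88 + 57
88 = 1 * 57 + 31
57 = 1 * 31 + 26
31 = 1 * 26 + 5
26 = 5 * 5 + 1
5 = 5 * 1 + 0
GCD = 1


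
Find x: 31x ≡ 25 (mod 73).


GCD(31, 73) = 1, unique solution
a^(-1) mod 73 = 33
x = 33 * 25 mod 73 = 22

x ≡ 22 (mod 73)


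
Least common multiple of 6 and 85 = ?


GCD(6, 85) = 1
LCM = 6*85/1 = 510/1 = 510

LCM = 510


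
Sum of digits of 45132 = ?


4 + 5 + 1 + 3 + 2 = 15


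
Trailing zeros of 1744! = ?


floor(1744/5) = 348
floor(1744/25) = 69
floor(1744/125) = 13
floor(1744/625) = 2
Total = 432

432 trailing zeros


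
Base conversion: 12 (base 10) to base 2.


12 (base 10) = 12 (decimal)
12 (decimal) = 1100 (base 2)


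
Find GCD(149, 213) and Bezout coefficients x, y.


Tabular extended Euclidean (each row: r = 149*s + 213*t):
r=149, s=1, t=0
r=213, s=0, t=1
q=0: r=149, s=1, t=0   [149*(1) + 213*(0) = 149]
q=1: r=64, s=-1, t=1   [149*(-1) + 213*(1) = 64]
q=2: r=21, s=3, t=-2   [149*(3) + 213*(-2) = 21]
q=3: r=1, s=-10, t=7   [149*(-10) + 213*(7) = 1]
q=21: r=0, s=213, t=-149   [149*(213) + 213*(-149) = 0]
GCD = 1; from the row with r=1: x=-10, y=7
Check: 149*(-10) + 213*(7) = -1490 + 1491 = 1

GCD = 1, x = -10, y = 7


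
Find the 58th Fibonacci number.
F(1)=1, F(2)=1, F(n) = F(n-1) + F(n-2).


Sequence: 1, 1, 2, 3, 5, 8, 13, 21, 34, 55, 89, 144, 233, 377, 610, 987, 1597, 2584, 4181, 6765, 10946, 17711, 28657, 46368, 75025, 121393, 196418, 317811, 514229, 832040, 1346269, 2178309, 3524578, 5702887, 9227465, 14930352, 24157817, 39088169, 63245986, 102334155, 165580141, 267914296, 433494437, 701408733, 1134903170, 1836311903, 2971215073, 4807526976, 7778742049, 12586269025, 20365011074, 32951280099, 53316291173, 86267571272, 139583862445, 225851433717, 365435296162, 591286729879
F(58) = 591286729879


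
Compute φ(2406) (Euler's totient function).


2406 = 2 × 3 × 401
Prime factors: 2, 3, 401
φ(2406) = 2406 × (1-1/2) × (1-1/3) × (1-1/401)
= 2406 × 1/2 × 2/3 × 400/401 = 800

φ(2406) = 800


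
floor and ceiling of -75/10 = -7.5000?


-75/10 = -7.5000
floor = -8
ceil = -7

floor = -8, ceil = -7


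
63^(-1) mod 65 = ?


Use the extended Euclidean algorithm on (65, 63); each row r = 65*s + 63*t:
r=65, s=1, t=0
r=63, s=0, t=1
q=1: r=2, s=1, t=-1   [65*(1) + 63*(-1) = 2]
q=31: r=1, s=-31, t=32   [65*(-31) + 63*(32) = 1]
q=2: r=0, s=63, t=-65   [65*(63) + 63*(-65) = 0]
GCD = 1 with t = 32, so 63*(32) ≡ 1 (mod 65)
Inverse = 32 mod 65 = 32
Check: 63 * 32 = 2016 ≡ 1 (mod 65)

63^(-1) ≡ 32 (mod 65)


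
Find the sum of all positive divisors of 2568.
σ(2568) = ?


Divisors of 2568: 1, 2, 3, 4, 6, 8, 12, 24, 107, 214, 321, 428, 642, 856, 1284, 2568
Sum = 1 + 2 + 3 + 4 + 6 + 8 + 12 + 24 + 107 + 214 + 321 + 428 + 642 + 856 + 1284 + 2568 = 6480

σ(2568) = 6480


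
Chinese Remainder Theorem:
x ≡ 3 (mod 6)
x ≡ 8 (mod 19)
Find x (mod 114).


M = 6*19 = 114
M1 = M/6 = 19, M2 = M/19 = 6
M1^(-1) mod 6 = 1, M2^(-1) mod 19 = 16
x = 3*19*1 + 8*6*16 = 825
825 mod 114 = 27
Check: 27 mod 6 = 3 ✓, 27 mod 19 = 8 ✓

x ≡ 27 (mod 114)


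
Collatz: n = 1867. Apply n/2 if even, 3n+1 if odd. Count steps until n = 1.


1867 → 5602 → 2801 → 8404 → 4202 → 2101 → 6304 → 3152 → 1576 → 788 → 394 → 197 → 592 → 296 → 148 → 74 → 37 → 112 → 56 → 28 → 14 → 7 → 22 → 11 → 34 → 17 → 52 → 26 → 13 → 40 → 20 → 10 → 5 → 16 → 8 → 4 → 2 → 1
Total steps = 37

37 steps


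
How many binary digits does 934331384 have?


934331384 in base 2 = 110111101100001100001111111000
Number of digits = 30

30 digits (base 2)


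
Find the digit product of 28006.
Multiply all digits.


2 × 8 × 0 × 0 × 6 = 0


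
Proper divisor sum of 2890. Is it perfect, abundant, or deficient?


Proper divisors: 1, 2, 5, 10, 17, 34, 85, 170, 289, 578, 1445
Sum = 1 + 2 + 5 + 10 + 17 + 34 + 85 + 170 + 289 + 578 + 1445 = 2636
2636 < 2890 → deficient

s(2890) = 2636 (deficient)


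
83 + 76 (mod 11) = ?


83 + 76 = 159
159 mod 11 = 5


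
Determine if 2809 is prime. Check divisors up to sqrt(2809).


2809 / 53 = 53 (exact division)
2809 is NOT prime.

No, 2809 is not prime


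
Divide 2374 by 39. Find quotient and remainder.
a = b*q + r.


2374 = 39 * 60 + 34
Check: 2340 + 34 = 2374

q = 60, r = 34


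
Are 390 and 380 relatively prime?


Euclidean algorithm:
390 = 1 * 380 + 10
380 = 38 * 10 + 0
GCD(390, 380) = 10

No, not coprime (GCD = 10)


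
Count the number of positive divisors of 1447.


1447 = 1447^1
d(1447) = (1+1) = 2

2 divisors


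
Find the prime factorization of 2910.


2910 / 2 = 1455
1455 / 3 = 485
485 / 5 = 97
97 / 97 = 1
2910 = 2 × 3 × 5 × 97


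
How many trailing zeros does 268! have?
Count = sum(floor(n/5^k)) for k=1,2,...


floor(268/5) = 53
floor(268/25) = 10
floor(268/125) = 2
Total = 65

65 trailing zeros


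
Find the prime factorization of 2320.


2320 / 2 = 1160
1160 / 2 = 580
580 / 2 = 290
290 / 2 = 145
145 / 5 = 29
29 / 29 = 1
2320 = 2^4 × 5 × 29


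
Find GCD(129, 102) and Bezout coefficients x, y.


Tabular extended Euclidean (each row: r = 129*s + 102*t):
r=129, s=1, t=0
r=102, s=0, t=1
q=1: r=27, s=1, t=-1   [129*(1) + 102*(-1) = 27]
q=3: r=21, s=-3, t=4   [129*(-3) + 102*(4) = 21]
q=1: r=6, s=4, t=-5   [129*(4) + 102*(-5) = 6]
q=3: r=3, s=-15, t=19   [129*(-15) + 102*(19) = 3]
q=2: r=0, s=34, t=-43   [129*(34) + 102*(-43) = 0]
GCD = 3; from the row with r=3: x=-15, y=19
Check: 129*(-15) + 102*(19) = -1935 + 1938 = 3

GCD = 3, x = -15, y = 19


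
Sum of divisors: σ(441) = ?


Divisors of 441: 1, 3, 7, 9, 21, 49, 63, 147, 441
Sum = 1 + 3 + 7 + 9 + 21 + 49 + 63 + 147 + 441 = 741

σ(441) = 741


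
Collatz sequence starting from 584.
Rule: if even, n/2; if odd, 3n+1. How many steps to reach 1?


584 → 292 → 146 → 73 → 220 → 110 → 55 → 166 → 83 → 250 → 125 → 376 → 188 → 94 → 47 → 142 → 71 → 214 → 107 → 322 → 161 → 484 → 242 → 121 → 364 → 182 → 91 → 274 → 137 → 412 → 206 → 103 → 310 → 155 → 466 → 233 → 700 → 350 → 175 → 526 → 263 → 790 → 395 → 1186 → 593 → 1780 → 890 → 445 → 1336 → 668 → 334 → 167 → 502 → 251 → 754 → 377 → 1132 → 566 → 283 → 850 → 425 → 1276 → 638 → 319 → 958 → 479 → 1438 → 719 → 2158 → 1079 → 3238 → 1619 → 4858 → 2429 → 7288 → 3644 → 1822 → 911 → 2734 → 1367 → 4102 → 2051 → 6154 → 3077 → 9232 → 4616 → 2308 → 1154 → 577 → 1732 → 866 → 433 → 1300 → 650 → 325 → 976 → 488 → 244 → 122 → 61 → 184 → 92 → 46 → 23 → 70 → 35 → 106 → 53 → 160 → 80 → 40 → 20 → 10 → 5 → 16 → 8 → 4 → 2 → 1
Total steps = 118

118 steps


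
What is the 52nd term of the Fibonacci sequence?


Sequence: 1, 1, 2, 3, 5, 8, 13, 21, 34, 55, 89, 144, 233, 377, 610, 987, 1597, 2584, 4181, 6765, 10946, 17711, 28657, 46368, 75025, 121393, 196418, 317811, 514229, 832040, 1346269, 2178309, 3524578, 5702887, 9227465, 14930352, 24157817, 39088169, 63245986, 102334155, 165580141, 267914296, 433494437, 701408733, 1134903170, 1836311903, 2971215073, 4807526976, 7778742049, 12586269025, 20365011074, 32951280099
F(52) = 32951280099


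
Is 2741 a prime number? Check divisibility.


Check divisors up to sqrt(2741) = 52.3546
No divisors found.
2741 is prime.

Yes, 2741 is prime


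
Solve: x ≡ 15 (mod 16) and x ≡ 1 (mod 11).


M = 16*11 = 176
M1 = M/16 = 11, M2 = M/11 = 16
M1^(-1) mod 16 = 3, M2^(-1) mod 11 = 9
x = 15*11*3 + 1*16*9 = 639
639 mod 176 = 111
Check: 111 mod 16 = 15 ✓, 111 mod 11 = 1 ✓

x ≡ 111 (mod 176)


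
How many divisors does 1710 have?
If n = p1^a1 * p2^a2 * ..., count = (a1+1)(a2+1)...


1710 = 2^1 × 3^2 × 5^1 × 19^1
d(1710) = (1+1) × (2+1) × (1+1) × (1+1) = 24

24 divisors


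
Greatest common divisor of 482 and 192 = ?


482 = 2 * 192 + 98
192 = 1 * 98 + 94
98 = 1 * 94 + 4
94 = 23 * 4 + 2
4 = 2 * 2 + 0
GCD = 2


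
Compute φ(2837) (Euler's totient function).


2837 = 2837
Prime factors: 2837
φ(2837) = 2837 × (1-1/2837)
= 2837 × 2836/2837 = 2836

φ(2837) = 2836


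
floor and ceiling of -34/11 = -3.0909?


-34/11 = -3.0909
floor = -4
ceil = -3

floor = -4, ceil = -3


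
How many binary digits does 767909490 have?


767909490 in base 2 = 101101110001010101111001110010
Number of digits = 30

30 digits (base 2)


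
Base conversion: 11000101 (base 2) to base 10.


11000101 (base 2) = 197 (decimal)
197 (decimal) = 197 (base 10)


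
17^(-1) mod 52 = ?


Use the extended Euclidean algorithm on (52, 17); each row r = 52*s + 17*t:
r=52, s=1, t=0
r=17, s=0, t=1
q=3: r=1, s=1, t=-3   [52*(1) + 17*(-3) = 1]
q=17: r=0, s=-17, t=52   [52*(-17) + 17*(52) = 0]
GCD = 1 with t = -3, so 17*(-3) ≡ 1 (mod 52)
Inverse = -3 mod 52 = 49
Check: 17 * 49 = 833 ≡ 1 (mod 52)

17^(-1) ≡ 49 (mod 52)


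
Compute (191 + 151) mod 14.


191 + 151 = 342
342 mod 14 = 6


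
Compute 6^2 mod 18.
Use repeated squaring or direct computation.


6^1 mod 18 = 6
6^2 mod 18 = 0


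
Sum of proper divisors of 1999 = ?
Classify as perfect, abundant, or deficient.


Proper divisors: 1
Sum = 1 = 1
1 < 1999 → deficient

s(1999) = 1 (deficient)


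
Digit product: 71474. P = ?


7 × 1 × 4 × 7 × 4 = 784


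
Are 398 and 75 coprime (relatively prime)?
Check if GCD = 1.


Euclidean algorithm:
398 = 5 * 75 + 23
75 = 3 * 23 + 6
23 = 3 * 6 + 5
6 = 1 * 5 + 1
5 = 5 * 1 + 0
GCD(398, 75) = 1

Yes, coprime (GCD = 1)


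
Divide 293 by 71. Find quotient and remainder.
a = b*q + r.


293 = 71 * 4 + 9
Check: 284 + 9 = 293

q = 4, r = 9


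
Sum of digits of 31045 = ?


3 + 1 + 0 + 4 + 5 = 13


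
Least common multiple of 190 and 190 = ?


GCD(190, 190) = 190
LCM = 190*190/190 = 36100/190 = 190

LCM = 190


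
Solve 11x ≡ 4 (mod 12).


GCD(11, 12) = 1, unique solution
a^(-1) mod 12 = 11
x = 11 * 4 mod 12 = 8

x ≡ 8 (mod 12)


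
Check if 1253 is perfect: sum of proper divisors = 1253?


Proper divisors of 1253: 1, 7, 179
Sum = 1 + 7 + 179 = 187

No, 1253 is not perfect (187 ≠ 1253)


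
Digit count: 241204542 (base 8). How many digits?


241204542 in base 8 = 1630076476
Number of digits = 10

10 digits (base 8)


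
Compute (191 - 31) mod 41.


191 - 31 = 160
160 mod 41 = 37


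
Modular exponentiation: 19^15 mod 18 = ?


19^1 mod 18 = 1
19^2 mod 18 = 1
19^3 mod 18 = 1
19^4 mod 18 = 1
19^5 mod 18 = 1
19^6 mod 18 = 1
19^7 mod 18 = 1
19^8 mod 18 = 1
19^9 mod 18 = 1
19^10 mod 18 = 1
19^11 mod 18 = 1
19^12 mod 18 = 1
19^13 mod 18 = 1
19^14 mod 18 = 1
19^15 mod 18 = 1


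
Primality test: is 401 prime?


Check divisors up to sqrt(401) = 20.0250
No divisors found.
401 is prime.

Yes, 401 is prime


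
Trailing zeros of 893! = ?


floor(893/5) = 178
floor(893/25) = 35
floor(893/125) = 7
floor(893/625) = 1
Total = 221

221 trailing zeros


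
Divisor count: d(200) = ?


200 = 2^3 × 5^2
d(200) = (3+1) × (2+1) = 12

12 divisors


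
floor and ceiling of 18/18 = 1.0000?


18/18 = 1.0000
floor = 1
ceil = 1

floor = 1, ceil = 1


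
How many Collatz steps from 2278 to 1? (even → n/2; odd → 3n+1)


2278 → 1139 → 3418 → 1709 → 5128 → 2564 → 1282 → 641 → 1924 → 962 → 481 → 1444 → 722 → 361 → 1084 → 542 → 271 → 814 → 407 → 1222 → 611 → 1834 → 917 → 2752 → 1376 → 688 → 344 → 172 → 86 → 43 → 130 → 65 → 196 → 98 → 49 → 148 → 74 → 37 → 112 → 56 → 28 → 14 → 7 → 22 → 11 → 34 → 17 → 52 → 26 → 13 → 40 → 20 → 10 → 5 → 16 → 8 → 4 → 2 → 1
Total steps = 58

58 steps


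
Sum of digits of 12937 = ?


1 + 2 + 9 + 3 + 7 = 22


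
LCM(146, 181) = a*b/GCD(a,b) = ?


GCD(146, 181) = 1
LCM = 146*181/1 = 26426/1 = 26426

LCM = 26426


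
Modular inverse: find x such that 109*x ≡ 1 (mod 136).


Use the extended Euclidean algorithm on (136, 109); each row r = 136*s + 109*t:
r=136, s=1, t=0
r=109, s=0, t=1
q=1: r=27, s=1, t=-1   [136*(1) + 109*(-1) = 27]
q=4: r=1, s=-4, t=5   [136*(-4) + 109*(5) = 1]
q=27: r=0, s=109, t=-136   [136*(109) + 109*(-136) = 0]
GCD = 1 with t = 5, so 109*(5) ≡ 1 (mod 136)
Inverse = 5 mod 136 = 5
Check: 109 * 5 = 545 ≡ 1 (mod 136)

109^(-1) ≡ 5 (mod 136)


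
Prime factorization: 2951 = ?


2951 / 13 = 227
227 / 227 = 1
2951 = 13 × 227


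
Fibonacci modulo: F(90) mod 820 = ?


F(k) mod 820 for k=1..90:
1, 1, 2, 3, 5, 8, 13, 21, 34, 55, 89, 144, 233, 377, 610, 167, 777, 124, 81, 205, 286, 491, 777, 448, 405, 33, 438, 471, 89, 560, 649, 389, 218, 607, 5, 612, 617, 409, 206, 615, 1, 616, 617, 413, 210, 623, 13, 636, 649, 465, 294, 759, 233, 172, 405, 577, 162, 739, 81, 0, 81, 81, 162, 243, 405, 648, 233, 61, 294, 355, 649, 184, 13, 197, 210, 407, 617, 204, 1, 205, 206, 411, 617, 208, 5, 213, 218, 431, 649, 260
F(90) mod 820 = 260


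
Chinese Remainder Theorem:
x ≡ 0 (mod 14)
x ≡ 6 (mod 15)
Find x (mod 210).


M = 14*15 = 210
M1 = M/14 = 15, M2 = M/15 = 14
M1^(-1) mod 14 = 1, M2^(-1) mod 15 = 14
x = 0*15*1 + 6*14*14 = 1176
1176 mod 210 = 126
Check: 126 mod 14 = 0 ✓, 126 mod 15 = 6 ✓

x ≡ 126 (mod 210)


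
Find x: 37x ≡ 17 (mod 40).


GCD(37, 40) = 1, unique solution
a^(-1) mod 40 = 13
x = 13 * 17 mod 40 = 21

x ≡ 21 (mod 40)


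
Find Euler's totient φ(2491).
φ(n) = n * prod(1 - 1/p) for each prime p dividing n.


2491 = 47 × 53
Prime factors: 47, 53
φ(2491) = 2491 × (1-1/47) × (1-1/53)
= 2491 × 46/47 × 52/53 = 2392

φ(2491) = 2392


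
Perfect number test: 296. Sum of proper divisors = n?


Proper divisors of 296: 1, 2, 4, 8, 37, 74, 148
Sum = 1 + 2 + 4 + 8 + 37 + 74 + 148 = 274

No, 296 is not perfect (274 ≠ 296)


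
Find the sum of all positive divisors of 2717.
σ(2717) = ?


Divisors of 2717: 1, 11, 13, 19, 143, 209, 247, 2717
Sum = 1 + 11 + 13 + 19 + 143 + 209 + 247 + 2717 = 3360

σ(2717) = 3360


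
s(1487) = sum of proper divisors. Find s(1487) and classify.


Proper divisors: 1
Sum = 1 = 1
1 < 1487 → deficient

s(1487) = 1 (deficient)


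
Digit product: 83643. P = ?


8 × 3 × 6 × 4 × 3 = 1728


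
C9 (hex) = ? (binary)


C9 (base 16) = 201 (decimal)
201 (decimal) = 11001001 (base 2)


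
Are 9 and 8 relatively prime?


Euclidean algorithm:
9 = 1 * 8 + 1
8 = 8 * 1 + 0
GCD(9, 8) = 1

Yes, coprime (GCD = 1)


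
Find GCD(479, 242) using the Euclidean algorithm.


479 = 1 * 242 + 237
242 = 1 * 237 + 5
237 = 47 * 5 + 2
5 = 2 * 2 + 1
2 = 2 * 1 + 0
GCD = 1


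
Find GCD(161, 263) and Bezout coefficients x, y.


Tabular extended Euclidean (each row: r = 161*s + 263*t):
r=161, s=1, t=0
r=263, s=0, t=1
q=0: r=161, s=1, t=0   [161*(1) + 263*(0) = 161]
q=1: r=102, s=-1, t=1   [161*(-1) + 263*(1) = 102]
q=1: r=59, s=2, t=-1   [161*(2) + 263*(-1) = 59]
q=1: r=43, s=-3, t=2   [161*(-3) + 263*(2) = 43]
q=1: r=16, s=5, t=-3   [161*(5) + 263*(-3) = 16]
q=2: r=11, s=-13, t=8   [161*(-13) + 263*(8) = 11]
q=1: r=5, s=18, t=-11   [161*(18) + 263*(-11) = 5]
q=2: r=1, s=-49, t=30   [161*(-49) + 263*(30) = 1]
q=5: r=0, s=263, t=-161   [161*(263) + 263*(-161) = 0]
GCD = 1; from the row with r=1: x=-49, y=30
Check: 161*(-49) + 263*(30) = -7889 + 7890 = 1

GCD = 1, x = -49, y = 30


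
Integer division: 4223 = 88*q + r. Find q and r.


4223 = 88 * 47 + 87
Check: 4136 + 87 = 4223

q = 47, r = 87


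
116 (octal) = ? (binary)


116 (base 8) = 78 (decimal)
78 (decimal) = 1001110 (base 2)


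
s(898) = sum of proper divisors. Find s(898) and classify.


Proper divisors: 1, 2, 449
Sum = 1 + 2 + 449 = 452
452 < 898 → deficient

s(898) = 452 (deficient)


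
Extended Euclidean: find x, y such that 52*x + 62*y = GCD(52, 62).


Tabular extended Euclidean (each row: r = 52*s + 62*t):
r=52, s=1, t=0
r=62, s=0, t=1
q=0: r=52, s=1, t=0   [52*(1) + 62*(0) = 52]
q=1: r=10, s=-1, t=1   [52*(-1) + 62*(1) = 10]
q=5: r=2, s=6, t=-5   [52*(6) + 62*(-5) = 2]
q=5: r=0, s=-31, t=26   [52*(-31) + 62*(26) = 0]
GCD = 2; from the row with r=2: x=6, y=-5
Check: 52*(6) + 62*(-5) = 312 - 310 = 2

GCD = 2, x = 6, y = -5


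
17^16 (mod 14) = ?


17^1 mod 14 = 3
17^2 mod 14 = 9
17^3 mod 14 = 13
17^4 mod 14 = 11
17^5 mod 14 = 5
17^6 mod 14 = 1
17^7 mod 14 = 3
17^8 mod 14 = 9
17^9 mod 14 = 13
17^10 mod 14 = 11
17^11 mod 14 = 5
17^12 mod 14 = 1
17^13 mod 14 = 3
17^14 mod 14 = 9
17^15 mod 14 = 13
17^16 mod 14 = 11


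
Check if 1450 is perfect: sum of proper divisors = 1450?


Proper divisors of 1450: 1, 2, 5, 10, 25, 29, 50, 58, 145, 290, 725
Sum = 1 + 2 + 5 + 10 + 25 + 29 + 50 + 58 + 145 + 290 + 725 = 1340

No, 1450 is not perfect (1340 ≠ 1450)


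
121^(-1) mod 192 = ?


Use the extended Euclidean algorithm on (192, 121); each row r = 192*s + 121*t:
r=192, s=1, t=0
r=121, s=0, t=1
q=1: r=71, s=1, t=-1   [192*(1) + 121*(-1) = 71]
q=1: r=50, s=-1, t=2   [192*(-1) + 121*(2) = 50]
q=1: r=21, s=2, t=-3   [192*(2) + 121*(-3) = 21]
q=2: r=8, s=-5, t=8   [192*(-5) + 121*(8) = 8]
q=2: r=5, s=12, t=-19   [192*(12) + 121*(-19) = 5]
q=1: r=3, s=-17, t=27   [192*(-17) + 121*(27) = 3]
q=1: r=2, s=29, t=-46   [192*(29) + 121*(-46) = 2]
q=1: r=1, s=-46, t=73   [192*(-46) + 121*(73) = 1]
q=2: r=0, s=121, t=-192   [192*(121) + 121*(-192) = 0]
GCD = 1 with t = 73, so 121*(73) ≡ 1 (mod 192)
Inverse = 73 mod 192 = 73
Check: 121 * 73 = 8833 ≡ 1 (mod 192)

121^(-1) ≡ 73 (mod 192)
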